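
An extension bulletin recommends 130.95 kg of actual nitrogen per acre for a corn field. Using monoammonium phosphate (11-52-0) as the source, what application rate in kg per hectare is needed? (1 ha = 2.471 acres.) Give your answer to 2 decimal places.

Product per acre = 130.95 / 11% = 1190.45 kg.
Convert to per hectare: 1190.45 × 2.471 = 2941.613 kg.

2941.61 kg of product per hectare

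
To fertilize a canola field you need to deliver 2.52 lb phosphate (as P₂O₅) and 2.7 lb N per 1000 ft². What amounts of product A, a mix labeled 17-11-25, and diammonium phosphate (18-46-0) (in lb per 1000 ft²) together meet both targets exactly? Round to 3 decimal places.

Per-1000 ft² balance (a = product A, b = diammonium phosphate):
P₂O₅: 0.11·a + 0.46·b = 2.52
N: 0.17·a + 0.18·b = 2.7
Solving simultaneously: a = 13.5, b = 2.25.

13.500 lb product A, 2.250 lb diammonium phosphate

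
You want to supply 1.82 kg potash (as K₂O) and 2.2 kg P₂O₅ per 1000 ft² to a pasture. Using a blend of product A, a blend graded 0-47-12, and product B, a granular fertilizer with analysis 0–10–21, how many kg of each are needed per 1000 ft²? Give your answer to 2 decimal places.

Per-1000 ft² balance (a = product A, b = product B):
K₂O: 0.12·a + 0.21·b = 1.82
P₂O₅: 0.47·a + 0.1·b = 2.2
Solving simultaneously: a = 3.22953, b = 6.82122.

3.23 kg product A, 6.82 kg product B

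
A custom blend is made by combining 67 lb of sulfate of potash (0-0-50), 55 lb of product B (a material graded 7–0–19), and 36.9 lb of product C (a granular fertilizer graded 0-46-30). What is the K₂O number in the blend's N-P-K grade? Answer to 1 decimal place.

34.6% K₂O

Total mass = 67 + 55 + 36.9 = 158.9 lb.
K₂O mass = 50%×67 + 19%×55 + 30%×36.9 = 55.02 lb.
% K₂O = 55.02 / 158.9 = 34.6256%.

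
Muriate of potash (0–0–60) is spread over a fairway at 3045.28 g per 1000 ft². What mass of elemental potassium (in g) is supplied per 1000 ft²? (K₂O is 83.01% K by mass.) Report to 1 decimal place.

1516.7 g K per thousand sq ft

K₂O per 1000 ft² = 3045.28 × 60% = 1827.17 g.
Elemental K = 1827.17 × 0.8301 = 1516.73 g per 1000 ft².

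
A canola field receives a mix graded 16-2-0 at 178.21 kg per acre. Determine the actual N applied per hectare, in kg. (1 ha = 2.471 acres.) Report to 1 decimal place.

nitrogen per acre = 178.21 × 16% = 28.5136 kg.
Convert to per hectare: 28.5136 × 2.471 = 70.4571 kg.

70.5 kg N per hectare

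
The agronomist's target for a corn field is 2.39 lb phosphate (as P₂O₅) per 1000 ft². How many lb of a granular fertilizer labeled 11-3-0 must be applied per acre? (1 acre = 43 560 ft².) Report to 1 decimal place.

Product per 1000 ft² = 2.39 / 3% = 79.6667 lb.
Convert to per acre: 79.6667 × 43.56 = 3470.28 lb.

3470.3 lb of product per acre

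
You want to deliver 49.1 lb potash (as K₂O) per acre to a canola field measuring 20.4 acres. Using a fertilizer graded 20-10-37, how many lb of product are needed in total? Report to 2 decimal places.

2707.14 lb

Product per acre = 49.1 / 37% = 132.703 lb.
Total product = 132.703 × 20.4 = 2707.135 lb.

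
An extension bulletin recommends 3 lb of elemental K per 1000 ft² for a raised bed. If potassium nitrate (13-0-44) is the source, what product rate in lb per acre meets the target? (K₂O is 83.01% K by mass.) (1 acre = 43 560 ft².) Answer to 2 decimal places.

357.79 lb of product per acre

As K₂O: 3 / 0.8301 = 3.61402 lb per 1000 ft².
Product per 1000 ft² = 3.61402 / 44% = 8.21369 lb.
Convert to per acre: 8.21369 × 43.56 = 357.788 lb.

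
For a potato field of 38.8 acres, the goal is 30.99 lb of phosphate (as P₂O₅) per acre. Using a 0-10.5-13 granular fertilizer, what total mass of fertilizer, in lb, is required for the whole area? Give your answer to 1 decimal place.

Product per acre = 30.99 / 10.5% = 295.143 lb.
Total product = 295.143 × 38.8 = 11451.54 lb.

11451.5 lb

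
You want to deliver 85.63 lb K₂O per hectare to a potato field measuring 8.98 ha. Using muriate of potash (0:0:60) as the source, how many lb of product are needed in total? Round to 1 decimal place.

Product per hectare = 85.63 / 60% = 142.717 lb.
Total product = 142.717 × 8.98 = 1281.596 lb.

1281.6 lb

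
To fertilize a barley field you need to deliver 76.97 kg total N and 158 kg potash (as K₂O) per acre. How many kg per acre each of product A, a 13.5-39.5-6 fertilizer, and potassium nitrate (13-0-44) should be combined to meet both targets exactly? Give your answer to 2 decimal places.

Per-acre balance (a = product A, b = potassium nitrate):
N: 0.135·a + 0.13·b = 76.97
K₂O: 0.06·a + 0.44·b = 158
Solving simultaneously: a = 258.271, b = 323.872.

258.27 kg product A, 323.87 kg potassium nitrate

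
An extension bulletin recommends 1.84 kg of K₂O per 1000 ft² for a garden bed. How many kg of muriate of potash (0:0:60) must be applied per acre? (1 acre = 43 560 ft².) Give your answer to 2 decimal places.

133.58 kg of product per acre

Product per 1000 ft² = 1.84 / 60% = 3.06667 kg.
Convert to per acre: 3.06667 × 43.56 = 133.584 kg.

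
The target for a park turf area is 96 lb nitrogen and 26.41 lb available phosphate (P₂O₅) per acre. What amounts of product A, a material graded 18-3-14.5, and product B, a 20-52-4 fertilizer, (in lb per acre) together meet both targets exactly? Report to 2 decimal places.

With a, b = lb per acre of product A and product B:
N: 0.18·a + 0.2·b = 96
P₂O₅: 0.03·a + 0.52·b = 26.41
Solving simultaneously: a = 509.566, b = 21.3904.

509.57 lb product A, 21.39 lb product B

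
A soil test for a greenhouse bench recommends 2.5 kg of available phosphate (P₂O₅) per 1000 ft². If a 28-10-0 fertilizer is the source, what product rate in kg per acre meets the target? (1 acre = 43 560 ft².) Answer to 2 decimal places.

1089.00 kg of product per acre

Product per 1000 ft² = 2.5 / 10% = 25 kg.
Convert to per acre: 25 × 43.56 = 1089 kg.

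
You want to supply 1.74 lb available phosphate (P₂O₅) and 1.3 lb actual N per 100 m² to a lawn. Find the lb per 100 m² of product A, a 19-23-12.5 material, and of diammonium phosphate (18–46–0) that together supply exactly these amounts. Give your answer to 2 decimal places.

Let a = lb of product A, b = lb of diammonium phosphate (per 100 m²).
P₂O₅: 0.23·a + 0.46·b = 1.74
N: 0.19·a + 0.18·b = 1.3
Eliminate b: (row1) − 0.46/0.18·(row2) → -0.255556·a = -1.58222, so a = 6.1913.
Then b = (1.3 − 0.19·6.1913) / 0.18 = 0.686957.

6.19 lb product A, 0.69 lb diammonium phosphate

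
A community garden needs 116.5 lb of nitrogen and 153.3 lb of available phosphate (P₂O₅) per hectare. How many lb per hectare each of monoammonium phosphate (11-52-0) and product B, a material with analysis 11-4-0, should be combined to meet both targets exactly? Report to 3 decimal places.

231.117 lb monoammonium phosphate, 827.973 lb product B

With a, b = lb per hectare of monoammonium phosphate and product B:
N: 0.11·a + 0.11·b = 116.5
P₂O₅: 0.52·a + 0.04·b = 153.3
From row1: a = (116.5 − 0.11·b) / 0.11.
Into row2: 0.52·(116.5 − 0.11·b)/0.11 + 0.04·b = 153.3 → b = 827.97348, a = 231.1174.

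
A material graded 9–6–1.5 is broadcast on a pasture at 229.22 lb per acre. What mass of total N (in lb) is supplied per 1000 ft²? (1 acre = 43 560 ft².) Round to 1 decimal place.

nitrogen per acre = 229.22 × 9% = 20.6298 lb.
Convert to per 1000 ft²: 20.6298 × 0.0229568 = 0.473595 lb.

0.5 lb N per thousand sq ft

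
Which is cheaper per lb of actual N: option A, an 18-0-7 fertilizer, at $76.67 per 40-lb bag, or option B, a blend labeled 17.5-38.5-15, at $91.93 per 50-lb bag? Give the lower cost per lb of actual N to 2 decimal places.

option A: N per bag = 40 × 18% = 7.2 lb; cost = 76.67 / 7.2 = $10.6486/lb N.
option B: N per bag = 50 × 17.5% = 8.75 lb; cost = 91.93 / 8.75 = $10.5063/lb N.
option B is cheaper.

$10.51 per lb N (option B)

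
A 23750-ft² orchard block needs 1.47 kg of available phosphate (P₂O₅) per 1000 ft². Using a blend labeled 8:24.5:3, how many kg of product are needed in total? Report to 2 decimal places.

Product per 1000 ft² = 1.47 / 24.5% = 6 kg.
Total product = 6 × 23750 / 1000 = 142.5 kg.

142.50 kg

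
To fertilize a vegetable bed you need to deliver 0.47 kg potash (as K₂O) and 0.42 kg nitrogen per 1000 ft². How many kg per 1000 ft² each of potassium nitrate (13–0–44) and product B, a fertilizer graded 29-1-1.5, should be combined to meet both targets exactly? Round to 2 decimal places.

1.03 kg potassium nitrate, 0.98 kg product B

Per-1000 ft² balance (a = potassium nitrate, b = product B):
K₂O: 0.44·a + 0.015·b = 0.47
N: 0.13·a + 0.29·b = 0.42
From row1: a = (0.47 − 0.015·b) / 0.44.
Into row2: 0.13·(0.47 − 0.015·b)/0.44 + 0.29·b = 0.42 → b = 0.984481, a = 1.03462.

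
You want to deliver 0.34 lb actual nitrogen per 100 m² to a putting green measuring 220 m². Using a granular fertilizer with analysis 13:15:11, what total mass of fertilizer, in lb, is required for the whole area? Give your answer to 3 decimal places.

Product per 100 m² = 0.34 / 13% = 2.61538 lb.
Total product = 2.61538 × 220 / 100 = 5.75385 lb.

5.754 lb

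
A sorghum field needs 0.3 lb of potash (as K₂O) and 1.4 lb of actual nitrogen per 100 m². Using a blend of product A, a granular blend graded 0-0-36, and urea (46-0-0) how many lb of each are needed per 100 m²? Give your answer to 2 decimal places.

0.83 lb product A, 3.04 lb urea

With a, b = lb per 100 m² of product A and urea:
K₂O: 0.36·a + 0·b = 0.3
N: 0·a + 0.46·b = 1.4
Solving simultaneously: a = 0.833333, b = 3.04348.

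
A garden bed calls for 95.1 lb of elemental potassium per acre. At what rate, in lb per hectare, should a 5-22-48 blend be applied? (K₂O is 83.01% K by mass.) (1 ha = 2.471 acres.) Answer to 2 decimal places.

As K₂O: 95.1 / 0.8301 = 114.565 lb per acre.
Product per acre = 114.565 / 48% = 238.676 lb.
Convert to per hectare: 238.676 × 2.471 = 589.769 lb.

589.77 lb of product per hectare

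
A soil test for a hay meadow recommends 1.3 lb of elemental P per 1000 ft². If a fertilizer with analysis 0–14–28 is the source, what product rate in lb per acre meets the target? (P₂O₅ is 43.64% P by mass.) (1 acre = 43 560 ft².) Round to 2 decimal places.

926.87 lb of product per acre

As P₂O₅: 1.3 / 0.4364 = 2.97892 lb per 1000 ft².
Product per 1000 ft² = 2.97892 / 14% = 21.278 lb.
Convert to per acre: 21.278 × 43.56 = 926.869 lb.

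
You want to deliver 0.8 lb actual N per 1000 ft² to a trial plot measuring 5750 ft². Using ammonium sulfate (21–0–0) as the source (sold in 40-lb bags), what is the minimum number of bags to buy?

Product per 1000 ft² = 0.8 / 21% = 3.80952 lb.
Total product = 3.80952 × 5750 / 1000 = 21.9048 lb.
Bags = ⌈21.9048 / 40⌉ = 1.

1 bags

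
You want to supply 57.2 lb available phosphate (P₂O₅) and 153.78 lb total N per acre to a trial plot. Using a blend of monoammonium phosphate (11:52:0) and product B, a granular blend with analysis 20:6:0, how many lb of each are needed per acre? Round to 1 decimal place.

Let a = lb of monoammonium phosphate, b = lb of product B (per acre).
P₂O₅: 0.52·a + 0.06·b = 57.2
N: 0.11·a + 0.2·b = 153.78
From row1: a = (57.2 − 0.06·b) / 0.52.
Into row2: 0.11·(57.2 − 0.06·b)/0.52 + 0.2·b = 153.78 → b = 756.402, a = 22.7228.

22.7 lb monoammonium phosphate, 756.4 lb product B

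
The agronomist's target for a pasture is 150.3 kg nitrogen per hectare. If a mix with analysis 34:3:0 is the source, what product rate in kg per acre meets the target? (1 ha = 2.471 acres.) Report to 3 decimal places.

178.899 kg of product per acre

Product per hectare = 150.3 / 34% = 442.059 kg.
Convert to per acre: 442.059 × 0.404694 = 178.8988 kg.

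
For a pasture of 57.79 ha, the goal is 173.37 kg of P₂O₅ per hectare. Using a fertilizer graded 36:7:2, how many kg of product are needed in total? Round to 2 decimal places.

Product per hectare = 173.37 / 7% = 2476.71 kg.
Total product = 2476.71 × 57.79 = 143129.319 kg.

143129.32 kg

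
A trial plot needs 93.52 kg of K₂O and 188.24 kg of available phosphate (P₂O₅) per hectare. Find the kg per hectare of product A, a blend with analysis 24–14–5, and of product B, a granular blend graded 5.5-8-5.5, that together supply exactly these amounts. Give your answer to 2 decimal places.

Per-hectare balance (a = product A, b = product B):
K₂O: 0.05·a + 0.055·b = 93.52
P₂O₅: 0.14·a + 0.08·b = 188.24
Solving simultaneously: a = 776.108, b = 994.811.

776.11 kg product A, 994.81 kg product B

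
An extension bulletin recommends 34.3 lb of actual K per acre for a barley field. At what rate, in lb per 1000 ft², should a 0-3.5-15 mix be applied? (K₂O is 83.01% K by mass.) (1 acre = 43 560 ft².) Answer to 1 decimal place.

6.3 lb of product per thousand sq ft

As K₂O: 34.3 / 0.8301 = 41.3203 lb per acre.
Product per acre = 41.3203 / 15% = 275.469 lb.
Convert to per 1000 ft²: 275.469 × 0.0229568 = 6.32389 lb.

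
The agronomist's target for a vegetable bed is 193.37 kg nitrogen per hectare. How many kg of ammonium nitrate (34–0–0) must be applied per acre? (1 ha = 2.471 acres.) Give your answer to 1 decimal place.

Product per hectare = 193.37 / 34% = 568.735 kg.
Convert to per acre: 568.735 × 0.404694 = 230.164 kg.

230.2 kg of product per acre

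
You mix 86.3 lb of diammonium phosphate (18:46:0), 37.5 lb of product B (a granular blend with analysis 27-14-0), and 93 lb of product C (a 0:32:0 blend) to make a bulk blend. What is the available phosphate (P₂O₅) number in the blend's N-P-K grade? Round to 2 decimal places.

34.46% P₂O₅

Total mass = 86.3 + 37.5 + 93 = 216.8 lb.
P₂O₅ mass = 46%×86.3 + 14%×37.5 + 32%×93 = 74.708 lb.
% P₂O₅ = 74.708 / 216.8 = 34.4594%.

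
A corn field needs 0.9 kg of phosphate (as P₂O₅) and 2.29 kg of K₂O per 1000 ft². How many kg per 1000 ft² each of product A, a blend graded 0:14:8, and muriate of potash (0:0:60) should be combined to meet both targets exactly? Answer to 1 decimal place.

6.4 kg product A, 3.0 kg muriate of potash

Let a = kg of product A, b = kg of muriate of potash (per 1000 ft²).
P₂O₅: 0.14·a + 0·b = 0.9
K₂O: 0.08·a + 0.6·b = 2.29
Eliminate b: (row1) − 0/0.6·(row2) → 0.14·a = 0.9, so a = 6.42857.
Then b = (2.29 − 0.08·6.42857) / 0.6 = 2.95952.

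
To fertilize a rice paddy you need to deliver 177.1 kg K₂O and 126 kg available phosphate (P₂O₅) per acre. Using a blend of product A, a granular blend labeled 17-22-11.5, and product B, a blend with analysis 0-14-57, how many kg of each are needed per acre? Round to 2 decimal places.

430.25 kg product A, 223.90 kg product B

Per-acre balance (a = product A, b = product B):
K₂O: 0.115·a + 0.57·b = 177.1
P₂O₅: 0.22·a + 0.14·b = 126
Eliminate b: (row1) − 0.57/0.14·(row2) → -0.780714·a = -335.9, so a = 430.247.
Then b = (126 − 0.22·430.247) / 0.14 = 223.898.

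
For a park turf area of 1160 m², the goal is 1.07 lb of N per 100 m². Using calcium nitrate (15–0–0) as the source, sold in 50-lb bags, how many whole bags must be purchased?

Product per 100 m² = 1.07 / 15% = 7.13333 lb.
Total product = 7.13333 × 1160 / 100 = 82.7467 lb.
Bags = ⌈82.7467 / 50⌉ = 2.

2 bags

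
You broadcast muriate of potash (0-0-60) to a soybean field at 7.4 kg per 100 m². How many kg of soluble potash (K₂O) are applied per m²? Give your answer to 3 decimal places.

K₂O per 100 m² = 7.4 × 60% = 4.44 kg.
Convert to per m²: 4.44 × 0.01 = 0.0444 kg.

0.044 kg K₂O per sq m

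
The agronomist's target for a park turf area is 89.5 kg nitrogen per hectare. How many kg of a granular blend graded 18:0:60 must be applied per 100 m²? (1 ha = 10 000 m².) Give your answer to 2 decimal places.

4.97 kg of product per hundred sq m

Product per hectare = 89.5 / 18% = 497.222 kg.
Convert to per 100 m²: 497.222 × 0.01 = 4.97222 kg.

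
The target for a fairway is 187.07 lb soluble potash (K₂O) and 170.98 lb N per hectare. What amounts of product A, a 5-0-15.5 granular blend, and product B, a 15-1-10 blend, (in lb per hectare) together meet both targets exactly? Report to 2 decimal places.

With a, b = lb per hectare of product A and product B:
K₂O: 0.155·a + 0.1·b = 187.07
N: 0.05·a + 0.15·b = 170.98
Eliminate b: (row1) − 0.1/0.15·(row2) → 0.121667·a = 73.0833, so a = 600.6849.
Then b = (170.98 − 0.05·600.6849) / 0.15 = 939.638.

600.68 lb product A, 939.64 lb product B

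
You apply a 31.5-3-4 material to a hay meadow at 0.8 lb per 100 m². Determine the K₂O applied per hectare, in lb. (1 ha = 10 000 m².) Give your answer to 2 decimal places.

K₂O per 100 m² = 0.8 × 4% = 0.032 lb.
Convert to per hectare: 0.032 × 100 = 3.2 lb.

3.20 lb K₂O per hectare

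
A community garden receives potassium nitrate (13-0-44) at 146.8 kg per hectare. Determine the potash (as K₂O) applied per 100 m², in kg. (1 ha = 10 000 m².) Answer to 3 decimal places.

K₂O per hectare = 146.8 × 44% = 64.592 kg.
Convert to per 100 m²: 64.592 × 0.01 = 0.64592 kg.

0.646 kg K₂O per hundred sq m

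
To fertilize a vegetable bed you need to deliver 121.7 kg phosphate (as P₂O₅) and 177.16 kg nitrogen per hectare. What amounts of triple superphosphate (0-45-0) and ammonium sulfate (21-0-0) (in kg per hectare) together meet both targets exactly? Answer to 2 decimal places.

270.44 kg triple superphosphate, 843.62 kg ammonium sulfate

Per-hectare balance (a = triple superphosphate, b = ammonium sulfate):
P₂O₅: 0.45·a + 0·b = 121.7
N: 0·a + 0.21·b = 177.16
Solving simultaneously: a = 270.444, b = 843.619.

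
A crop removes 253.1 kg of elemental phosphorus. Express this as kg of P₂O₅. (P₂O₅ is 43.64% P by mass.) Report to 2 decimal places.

579.97 kg P₂O₅

P₂O₅ = 253.1 / 0.4364 = 579.973 kg.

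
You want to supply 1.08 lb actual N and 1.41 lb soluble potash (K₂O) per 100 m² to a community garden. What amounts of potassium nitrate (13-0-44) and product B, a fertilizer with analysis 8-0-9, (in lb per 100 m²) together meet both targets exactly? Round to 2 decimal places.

Let a = lb of potassium nitrate, b = lb of product B (per 100 m²).
N: 0.13·a + 0.08·b = 1.08
K₂O: 0.44·a + 0.09·b = 1.41
Solving simultaneously: a = 0.66383, b = 12.4213.

0.66 lb potassium nitrate, 12.42 lb product B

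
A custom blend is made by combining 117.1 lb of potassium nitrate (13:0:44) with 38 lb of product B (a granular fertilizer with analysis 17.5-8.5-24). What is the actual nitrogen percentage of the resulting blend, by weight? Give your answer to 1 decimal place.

Total mass = 117.1 + 38 = 155.1 lb.
N mass = 13%×117.1 + 17.5%×38 = 21.873 lb.
% N = 21.873 / 155.1 = 14.1025%.

14.1% N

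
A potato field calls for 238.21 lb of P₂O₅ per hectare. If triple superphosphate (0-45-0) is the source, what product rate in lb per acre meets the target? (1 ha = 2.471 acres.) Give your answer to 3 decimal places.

Product per hectare = 238.21 / 45% = 529.356 lb.
Convert to per acre: 529.356 × 0.404694 = 214.2273 lb.

214.227 lb of product per acre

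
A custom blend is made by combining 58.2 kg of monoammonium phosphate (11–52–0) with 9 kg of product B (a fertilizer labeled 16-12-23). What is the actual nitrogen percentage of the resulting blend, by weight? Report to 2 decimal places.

11.67% N

Total mass = 58.2 + 9 = 67.2 kg.
N mass = 11%×58.2 + 16%×9 = 7.842 kg.
% N = 7.842 / 67.2 = 11.6696%.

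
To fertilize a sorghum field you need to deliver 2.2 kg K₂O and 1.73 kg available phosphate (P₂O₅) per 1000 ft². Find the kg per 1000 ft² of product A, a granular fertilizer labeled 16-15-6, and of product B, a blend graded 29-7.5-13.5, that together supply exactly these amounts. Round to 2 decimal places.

4.35 kg product A, 14.36 kg product B

Per-1000 ft² balance (a = product A, b = product B):
K₂O: 0.06·a + 0.135·b = 2.2
P₂O₅: 0.15·a + 0.075·b = 1.73
Eliminate a: (row1) − 0.06/0.15·(row2) → 0.105·b = 1.508, so b = 14.3619.
Back-substitute: a = (2.2 − 0.135·14.3619) / 0.06 = 4.35238.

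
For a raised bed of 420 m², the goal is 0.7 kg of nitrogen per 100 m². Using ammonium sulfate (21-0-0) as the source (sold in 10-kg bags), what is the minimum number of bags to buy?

2 bags

Product per 100 m² = 0.7 / 21% = 3.33333 kg.
Total product = 3.33333 × 420 / 100 = 14 kg.
Bags = ⌈14 / 10⌉ = 2.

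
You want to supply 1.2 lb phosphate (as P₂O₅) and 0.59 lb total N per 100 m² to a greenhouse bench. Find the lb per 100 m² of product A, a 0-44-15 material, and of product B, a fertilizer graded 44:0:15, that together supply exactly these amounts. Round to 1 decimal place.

2.7 lb product A, 1.3 lb product B

With a, b = lb per 100 m² of product A and product B:
P₂O₅: 0.44·a + 0·b = 1.2
N: 0·a + 0.44·b = 0.59
Solving simultaneously: a = 2.72727, b = 1.34091.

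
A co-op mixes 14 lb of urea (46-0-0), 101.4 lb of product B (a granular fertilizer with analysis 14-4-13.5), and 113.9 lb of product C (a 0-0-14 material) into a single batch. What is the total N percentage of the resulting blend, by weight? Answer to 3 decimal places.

Total mass = 14 + 101.4 + 113.9 = 229.3 lb.
N mass = 46%×14 + 14%×101.4 + 0%×113.9 = 20.636 lb.
% N = 20.636 / 229.3 = 8.99956%.

9.000% N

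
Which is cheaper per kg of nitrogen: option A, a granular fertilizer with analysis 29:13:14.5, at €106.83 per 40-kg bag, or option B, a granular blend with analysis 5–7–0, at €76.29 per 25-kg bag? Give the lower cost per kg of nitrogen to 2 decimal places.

option A: N per bag = 40 × 29% = 11.6 kg; cost = 106.83 / 11.6 = €9.2095/kg N.
option B: N per bag = 25 × 5% = 1.25 kg; cost = 76.29 / 1.25 = €61.0320/kg N.
option A is cheaper.

€9.21 per kg N (option A)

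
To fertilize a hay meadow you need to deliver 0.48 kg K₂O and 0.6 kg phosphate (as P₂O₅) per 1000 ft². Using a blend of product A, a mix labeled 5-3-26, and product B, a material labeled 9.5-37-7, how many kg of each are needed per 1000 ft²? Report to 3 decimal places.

1.441 kg product A, 1.505 kg product B

Let a = kg of product A, b = kg of product B (per 1000 ft²).
K₂O: 0.26·a + 0.07·b = 0.48
P₂O₅: 0.03·a + 0.37·b = 0.6
From row1: a = (0.48 − 0.07·b) / 0.26.
Into row2: 0.03·(0.48 − 0.07·b)/0.26 + 0.37·b = 0.6 → b = 1.50478, a = 1.44102.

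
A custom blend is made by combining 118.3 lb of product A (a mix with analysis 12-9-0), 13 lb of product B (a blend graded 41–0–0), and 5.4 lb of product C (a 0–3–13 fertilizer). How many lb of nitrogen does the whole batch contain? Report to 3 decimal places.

N mass = 12%×118.3 + 41%×13 + 0%×5.4 = 19.526 lb.

19.526 lb N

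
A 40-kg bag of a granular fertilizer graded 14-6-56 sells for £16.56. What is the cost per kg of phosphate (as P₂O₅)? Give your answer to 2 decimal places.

P₂O₅ in bag = 40 × 6% = 2.4 kg.
Cost per kg P₂O₅ = £16.56 / 2.4 = £6.9000.

£6.90 per kg P₂O₅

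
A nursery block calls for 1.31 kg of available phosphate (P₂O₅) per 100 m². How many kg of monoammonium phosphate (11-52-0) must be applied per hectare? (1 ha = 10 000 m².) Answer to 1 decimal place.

Product per 100 m² = 1.31 / 52% = 2.51923 kg.
Convert to per hectare: 2.51923 × 100 = 251.923 kg.

251.9 kg of product per hectare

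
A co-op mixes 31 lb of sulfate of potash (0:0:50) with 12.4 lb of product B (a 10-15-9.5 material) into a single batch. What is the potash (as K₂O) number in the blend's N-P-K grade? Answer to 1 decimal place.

Total mass = 31 + 12.4 = 43.4 lb.
K₂O mass = 50%×31 + 9.5%×12.4 = 16.678 lb.
% K₂O = 16.678 / 43.4 = 38.4286%.

38.4% K₂O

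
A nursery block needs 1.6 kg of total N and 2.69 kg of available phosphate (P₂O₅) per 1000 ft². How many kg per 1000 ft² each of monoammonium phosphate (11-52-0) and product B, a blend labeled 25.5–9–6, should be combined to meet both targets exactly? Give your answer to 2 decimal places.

4.42 kg monoammonium phosphate, 4.37 kg product B

With a, b = kg per 1000 ft² of monoammonium phosphate and product B:
N: 0.11·a + 0.255·b = 1.6
P₂O₅: 0.52·a + 0.09·b = 2.69
Eliminate b: (row1) − 0.255/0.09·(row2) → -1.36333·a = -6.02167, so a = 4.41687.
Then b = (2.69 − 0.52·4.41687) / 0.09 = 4.36919.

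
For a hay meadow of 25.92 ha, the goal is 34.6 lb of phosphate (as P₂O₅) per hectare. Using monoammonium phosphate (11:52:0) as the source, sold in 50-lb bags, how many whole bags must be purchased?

35 bags

Product per hectare = 34.6 / 52% = 66.5385 lb.
Total product = 66.5385 × 25.92 = 1724.68 lb.
Bags = ⌈1724.68 / 50⌉ = 35.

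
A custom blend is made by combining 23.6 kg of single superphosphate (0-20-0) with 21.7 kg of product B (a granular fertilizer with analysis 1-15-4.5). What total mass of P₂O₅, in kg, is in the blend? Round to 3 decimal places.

7.975 kg P₂O₅

P₂O₅ mass = 20%×23.6 + 15%×21.7 = 7.975 kg.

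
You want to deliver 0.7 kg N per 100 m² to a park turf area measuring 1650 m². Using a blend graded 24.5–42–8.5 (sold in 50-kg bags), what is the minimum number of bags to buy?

1 bags

Product per 100 m² = 0.7 / 24.5% = 2.85714 kg.
Total product = 2.85714 × 1650 / 100 = 47.1429 kg.
Bags = ⌈47.1429 / 50⌉ = 1.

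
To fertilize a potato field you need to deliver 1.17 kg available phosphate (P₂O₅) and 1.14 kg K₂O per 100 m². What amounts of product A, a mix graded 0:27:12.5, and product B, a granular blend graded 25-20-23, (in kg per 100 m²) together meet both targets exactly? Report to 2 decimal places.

1.11 kg product A, 4.35 kg product B

With a, b = kg per 100 m² of product A and product B:
P₂O₅: 0.27·a + 0.2·b = 1.17
K₂O: 0.125·a + 0.23·b = 1.14
From row1: a = (1.17 − 0.2·b) / 0.27.
Into row2: 0.125·(1.17 − 0.2·b)/0.27 + 0.23·b = 1.14 → b = 4.35445, a = 1.10782.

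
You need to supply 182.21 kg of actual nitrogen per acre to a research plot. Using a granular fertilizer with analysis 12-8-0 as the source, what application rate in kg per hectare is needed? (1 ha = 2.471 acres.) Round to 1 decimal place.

3752.0 kg of product per hectare

Product per acre = 182.21 / 12% = 1518.42 kg.
Convert to per hectare: 1518.42 × 2.471 = 3752.01 kg.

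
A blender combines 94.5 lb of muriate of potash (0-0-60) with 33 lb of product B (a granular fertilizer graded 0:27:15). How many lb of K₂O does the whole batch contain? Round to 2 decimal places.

61.65 lb K₂O

K₂O mass = 60%×94.5 + 15%×33 = 61.65 lb.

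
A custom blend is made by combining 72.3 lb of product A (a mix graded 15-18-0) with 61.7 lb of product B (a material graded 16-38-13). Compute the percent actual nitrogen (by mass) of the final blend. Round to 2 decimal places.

Total mass = 72.3 + 61.7 = 134 lb.
N mass = 15%×72.3 + 16%×61.7 = 20.717 lb.
% N = 20.717 / 134 = 15.4604%.

15.46% N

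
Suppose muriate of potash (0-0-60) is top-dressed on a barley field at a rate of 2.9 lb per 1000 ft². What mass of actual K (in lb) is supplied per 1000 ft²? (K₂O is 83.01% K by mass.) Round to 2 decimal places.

K₂O per 1000 ft² = 2.9 × 60% = 1.74 lb.
Elemental K = 1.74 × 0.8301 = 1.44437 lb per 1000 ft².

1.44 lb K per thousand sq ft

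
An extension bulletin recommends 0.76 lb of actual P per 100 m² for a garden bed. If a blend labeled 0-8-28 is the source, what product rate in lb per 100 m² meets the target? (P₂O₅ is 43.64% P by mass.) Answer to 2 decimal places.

21.77 lb of product per hundred sq m

As P₂O₅: 0.76 / 0.4364 = 1.74152 lb per 100 m².
Product per 100 m² = 1.74152 / 8% = 21.769 lb.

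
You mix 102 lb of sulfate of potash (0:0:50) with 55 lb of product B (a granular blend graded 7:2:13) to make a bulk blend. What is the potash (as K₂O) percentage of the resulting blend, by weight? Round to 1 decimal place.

Total mass = 102 + 55 = 157 lb.
K₂O mass = 50%×102 + 13%×55 = 58.15 lb.
% K₂O = 58.15 / 157 = 37.0382%.

37.0% K₂O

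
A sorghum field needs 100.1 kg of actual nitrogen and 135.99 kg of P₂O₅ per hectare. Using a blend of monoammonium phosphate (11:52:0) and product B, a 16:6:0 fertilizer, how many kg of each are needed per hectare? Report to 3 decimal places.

Let a = kg of monoammonium phosphate, b = kg of product B (per hectare).
N: 0.11·a + 0.16·b = 100.1
P₂O₅: 0.52·a + 0.06·b = 135.99
Eliminate b: (row1) − 0.16/0.06·(row2) → -1.27667·a = -262.54, so a = 205.6449.
Then b = (135.99 − 0.52·205.6449) / 0.06 = 484.2441.

205.645 kg monoammonium phosphate, 484.244 kg product B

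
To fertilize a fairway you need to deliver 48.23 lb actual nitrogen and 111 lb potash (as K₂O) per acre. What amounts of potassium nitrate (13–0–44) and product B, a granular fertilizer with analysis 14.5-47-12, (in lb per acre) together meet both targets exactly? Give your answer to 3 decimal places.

213.846 lb potassium nitrate, 140.896 lb product B

Let a = lb of potassium nitrate, b = lb of product B (per acre).
N: 0.13·a + 0.145·b = 48.23
K₂O: 0.44·a + 0.12·b = 111
Solving simultaneously: a = 213.84647, b = 140.8963.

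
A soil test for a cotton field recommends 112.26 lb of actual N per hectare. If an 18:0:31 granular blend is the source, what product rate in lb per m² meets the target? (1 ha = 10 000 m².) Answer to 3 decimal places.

0.062 lb of product per sq m

Product per hectare = 112.26 / 18% = 623.667 lb.
Convert to per m²: 623.667 × 0.0001 = 0.0623667 lb.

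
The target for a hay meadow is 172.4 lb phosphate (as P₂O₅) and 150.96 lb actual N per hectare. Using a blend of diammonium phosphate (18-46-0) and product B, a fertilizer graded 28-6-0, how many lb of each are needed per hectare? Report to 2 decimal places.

332.33 lb diammonium phosphate, 325.51 lb product B

With a, b = lb per hectare of diammonium phosphate and product B:
P₂O₅: 0.46·a + 0.06·b = 172.4
N: 0.18·a + 0.28·b = 150.96
From row1: a = (172.4 − 0.06·b) / 0.46.
Into row2: 0.18·(172.4 − 0.06·b)/0.46 + 0.28·b = 150.96 → b = 325.505, a = 332.325.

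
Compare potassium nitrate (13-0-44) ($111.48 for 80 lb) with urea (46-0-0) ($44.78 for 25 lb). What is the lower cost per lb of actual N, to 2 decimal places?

$3.89 per lb N (urea)

potassium nitrate: N per bag = 80 × 13% = 10.4 lb; cost = 111.48 / 10.4 = $10.7192/lb N.
urea: N per bag = 25 × 46% = 11.5 lb; cost = 44.78 / 11.5 = $3.8939/lb N.
urea is cheaper.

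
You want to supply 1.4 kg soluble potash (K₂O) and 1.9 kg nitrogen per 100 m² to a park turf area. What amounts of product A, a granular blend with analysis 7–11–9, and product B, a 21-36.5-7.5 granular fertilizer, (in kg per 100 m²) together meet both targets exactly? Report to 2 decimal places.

Per-100 m² balance (a = product A, b = product B):
K₂O: 0.09·a + 0.075·b = 1.4
N: 0.07·a + 0.21·b = 1.9
Eliminate b: (row1) − 0.075/0.21·(row2) → 0.065·a = 0.721429, so a = 11.0989.
Then b = (1.9 − 0.07·11.0989) / 0.21 = 5.34799.

11.10 kg product A, 5.35 kg product B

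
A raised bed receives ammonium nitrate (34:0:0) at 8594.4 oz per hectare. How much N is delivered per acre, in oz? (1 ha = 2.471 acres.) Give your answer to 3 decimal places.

1182.556 oz N per acre

nitrogen per hectare = 8594.4 × 34% = 2922.1 oz.
Convert to per acre: 2922.1 × 0.404694 = 1182.5561 oz.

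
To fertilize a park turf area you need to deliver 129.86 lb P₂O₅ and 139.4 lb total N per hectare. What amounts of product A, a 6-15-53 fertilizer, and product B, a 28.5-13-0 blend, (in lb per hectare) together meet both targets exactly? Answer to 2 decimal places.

540.43 lb product A, 375.35 lb product B

With a, b = lb per hectare of product A and product B:
P₂O₅: 0.15·a + 0.13·b = 129.86
N: 0.06·a + 0.285·b = 139.4
From row1: a = (129.86 − 0.13·b) / 0.15.
Into row2: 0.06·(129.86 − 0.13·b)/0.15 + 0.285·b = 139.4 → b = 375.348, a = 540.432.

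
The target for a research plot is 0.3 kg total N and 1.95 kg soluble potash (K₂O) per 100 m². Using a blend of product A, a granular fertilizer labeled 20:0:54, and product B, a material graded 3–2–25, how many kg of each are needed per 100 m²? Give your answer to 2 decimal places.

0.49 kg product A, 6.75 kg product B

Per-100 m² balance (a = product A, b = product B):
N: 0.2·a + 0.03·b = 0.3
K₂O: 0.54·a + 0.25·b = 1.95
From row1: a = (0.3 − 0.03·b) / 0.2.
Into row2: 0.54·(0.3 − 0.03·b)/0.2 + 0.25·b = 1.95 → b = 6.74556, a = 0.488166.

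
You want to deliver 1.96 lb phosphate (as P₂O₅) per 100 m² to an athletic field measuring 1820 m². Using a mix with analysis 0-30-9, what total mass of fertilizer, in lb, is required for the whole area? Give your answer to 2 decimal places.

118.91 lb

Product per 100 m² = 1.96 / 30% = 6.53333 lb.
Total product = 6.53333 × 1820 / 100 = 118.907 lb.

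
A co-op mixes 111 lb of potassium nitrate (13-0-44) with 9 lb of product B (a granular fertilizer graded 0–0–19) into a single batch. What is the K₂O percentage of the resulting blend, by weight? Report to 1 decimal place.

42.1% K₂O

Total mass = 111 + 9 = 120 lb.
K₂O mass = 44%×111 + 19%×9 = 50.55 lb.
% K₂O = 50.55 / 120 = 42.125%.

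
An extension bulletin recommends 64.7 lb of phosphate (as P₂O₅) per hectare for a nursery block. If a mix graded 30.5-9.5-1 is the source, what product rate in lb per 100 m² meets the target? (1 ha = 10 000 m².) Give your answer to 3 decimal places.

Product per hectare = 64.7 / 9.5% = 681.053 lb.
Convert to per 100 m²: 681.053 × 0.01 = 6.81053 lb.

6.811 lb of product per hundred sq m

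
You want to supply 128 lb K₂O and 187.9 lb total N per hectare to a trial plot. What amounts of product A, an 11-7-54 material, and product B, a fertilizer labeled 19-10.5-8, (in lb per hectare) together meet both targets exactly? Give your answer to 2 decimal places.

Per-hectare balance (a = product A, b = product B):
K₂O: 0.54·a + 0.08·b = 128
N: 0.11·a + 0.19·b = 187.9
Solving simultaneously: a = 99.0192, b = 931.6205.

99.02 lb product A, 931.62 lb product B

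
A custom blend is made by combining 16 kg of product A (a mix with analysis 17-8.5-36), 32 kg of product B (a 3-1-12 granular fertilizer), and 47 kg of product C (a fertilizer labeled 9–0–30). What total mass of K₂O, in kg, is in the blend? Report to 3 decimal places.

K₂O mass = 36%×16 + 12%×32 + 30%×47 = 23.7 kg.

23.700 kg K₂O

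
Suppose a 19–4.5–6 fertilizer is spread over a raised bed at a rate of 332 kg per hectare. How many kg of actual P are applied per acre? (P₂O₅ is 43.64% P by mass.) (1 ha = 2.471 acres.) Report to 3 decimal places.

P₂O₅ per hectare = 332 × 4.5% = 14.94 kg.
Elemental P = 14.94 × 0.4364 = 6.51982 kg per hectare.
Convert to per acre: 6.51982 × 0.404694 = 2.63853 kg.

2.639 kg P per acre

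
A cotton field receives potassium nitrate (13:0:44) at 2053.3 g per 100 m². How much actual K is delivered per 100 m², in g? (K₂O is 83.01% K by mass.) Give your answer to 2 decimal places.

K₂O per 100 m² = 2053.3 × 44% = 903.452 g.
Elemental K = 903.452 × 0.8301 = 749.956 g per 100 m².

749.96 g K per hundred sq m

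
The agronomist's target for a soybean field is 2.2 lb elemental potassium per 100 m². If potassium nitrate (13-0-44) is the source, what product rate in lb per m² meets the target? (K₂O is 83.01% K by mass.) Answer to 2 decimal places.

As K₂O: 2.2 / 0.8301 = 2.65028 lb per 100 m².
Product per 100 m² = 2.65028 / 44% = 6.02337 lb.
Convert to per m²: 6.02337 × 0.01 = 0.0602337 lb.

0.06 lb of product per sq m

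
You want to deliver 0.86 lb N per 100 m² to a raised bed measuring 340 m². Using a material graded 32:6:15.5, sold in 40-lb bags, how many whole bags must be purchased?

Product per 100 m² = 0.86 / 32% = 2.6875 lb.
Total product = 2.6875 × 340 / 100 = 9.1375 lb.
Bags = ⌈9.1375 / 40⌉ = 1.

1 bags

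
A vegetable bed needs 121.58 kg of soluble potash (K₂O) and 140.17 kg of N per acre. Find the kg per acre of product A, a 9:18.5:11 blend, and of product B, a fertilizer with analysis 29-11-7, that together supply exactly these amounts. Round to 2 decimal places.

Let a = kg of product A, b = kg of product B (per acre).
K₂O: 0.11·a + 0.07·b = 121.58
N: 0.09·a + 0.29·b = 140.17
Eliminate a: (row1) − 0.11/0.09·(row2) → -0.284444·b = -49.7389, so b = 174.863.
Back-substitute: a = (121.58 − 0.07·174.863) / 0.11 = 993.996.

994.00 kg product A, 174.86 kg product B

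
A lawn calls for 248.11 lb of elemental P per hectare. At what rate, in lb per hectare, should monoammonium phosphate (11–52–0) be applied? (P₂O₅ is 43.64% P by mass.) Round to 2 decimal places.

1093.34 lb of product per hectare

As P₂O₅: 248.11 / 0.4364 = 568.538 lb per hectare.
Product per hectare = 568.538 / 52% = 1093.342 lb.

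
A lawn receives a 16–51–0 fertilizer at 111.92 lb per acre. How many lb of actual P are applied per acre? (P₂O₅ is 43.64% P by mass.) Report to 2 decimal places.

24.91 lb P per acre

P₂O₅ per acre = 111.92 × 51% = 57.0792 lb.
Elemental P = 57.0792 × 0.4364 = 24.9094 lb per acre.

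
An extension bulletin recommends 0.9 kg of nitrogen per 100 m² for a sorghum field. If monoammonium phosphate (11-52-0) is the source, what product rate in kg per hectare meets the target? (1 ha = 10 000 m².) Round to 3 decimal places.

818.182 kg of product per hectare

Product per 100 m² = 0.9 / 11% = 8.18182 kg.
Convert to per hectare: 8.18182 × 100 = 818.1818 kg.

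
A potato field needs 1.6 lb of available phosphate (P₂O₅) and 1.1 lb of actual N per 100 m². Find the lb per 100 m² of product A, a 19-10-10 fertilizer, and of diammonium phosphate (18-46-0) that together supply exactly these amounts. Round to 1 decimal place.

3.1 lb product A, 2.8 lb diammonium phosphate

Let a = lb of product A, b = lb of diammonium phosphate (per 100 m²).
P₂O₅: 0.1·a + 0.46·b = 1.6
N: 0.19·a + 0.18·b = 1.1
Solving simultaneously: a = 3.14121, b = 2.79539.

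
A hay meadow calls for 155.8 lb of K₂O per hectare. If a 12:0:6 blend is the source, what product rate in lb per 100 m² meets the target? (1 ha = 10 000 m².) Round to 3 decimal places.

Product per hectare = 155.8 / 6% = 2596.67 lb.
Convert to per 100 m²: 2596.67 × 0.01 = 25.9667 lb.

25.967 lb of product per hundred sq m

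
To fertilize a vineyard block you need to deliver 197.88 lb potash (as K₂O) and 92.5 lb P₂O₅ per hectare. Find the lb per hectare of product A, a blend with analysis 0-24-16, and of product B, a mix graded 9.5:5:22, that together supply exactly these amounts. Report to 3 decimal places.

233.393 lb product A, 729.714 lb product B

Let a = lb of product A, b = lb of product B (per hectare).
K₂O: 0.16·a + 0.22·b = 197.88
P₂O₅: 0.24·a + 0.05·b = 92.5
Eliminate b: (row1) − 0.22/0.05·(row2) → -0.896·a = -209.12, so a = 233.3929.
Then b = (92.5 − 0.24·233.3929) / 0.05 = 729.7143.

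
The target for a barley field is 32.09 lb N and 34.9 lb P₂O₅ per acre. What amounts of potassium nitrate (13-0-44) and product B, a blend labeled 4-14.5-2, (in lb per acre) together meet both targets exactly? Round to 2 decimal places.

Per-acre balance (a = potassium nitrate, b = product B):
N: 0.13·a + 0.04·b = 32.09
P₂O₅: 0·a + 0.145·b = 34.9
Solving simultaneously: a = 172.788, b = 240.6897.

172.79 lb potassium nitrate, 240.69 lb product B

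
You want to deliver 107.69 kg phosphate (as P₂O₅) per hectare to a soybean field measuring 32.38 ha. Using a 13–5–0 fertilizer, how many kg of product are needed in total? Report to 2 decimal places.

Product per hectare = 107.69 / 5% = 2153.8 kg.
Total product = 2153.8 × 32.38 = 69740.044 kg.

69740.04 kg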